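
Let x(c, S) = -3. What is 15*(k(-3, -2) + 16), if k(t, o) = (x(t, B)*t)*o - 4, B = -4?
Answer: -90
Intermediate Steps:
k(t, o) = -4 - 3*o*t (k(t, o) = (-3*t)*o - 4 = -3*o*t - 4 = -4 - 3*o*t)
15*(k(-3, -2) + 16) = 15*((-4 - 3*(-2)*(-3)) + 16) = 15*((-4 - 18) + 16) = 15*(-22 + 16) = 15*(-6) = -90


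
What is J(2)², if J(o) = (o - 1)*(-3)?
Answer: 9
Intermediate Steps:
J(o) = 3 - 3*o (J(o) = (-1 + o)*(-3) = 3 - 3*o)
J(2)² = (3 - 3*2)² = (3 - 6)² = (-3)² = 9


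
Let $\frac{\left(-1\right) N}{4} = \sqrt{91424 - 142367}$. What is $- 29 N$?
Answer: $116 i \sqrt{50943} \approx 26182.0 i$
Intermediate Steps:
$N = - 4 i \sqrt{50943}$ ($N = - 4 \sqrt{91424 - 142367} = - 4 \sqrt{-50943} = - 4 i \sqrt{50943} \approx - 902.82 i$)
$- 29 N = - 29 \left(- 4 i \sqrt{50943}\right) = 116 i \sqrt{50943}$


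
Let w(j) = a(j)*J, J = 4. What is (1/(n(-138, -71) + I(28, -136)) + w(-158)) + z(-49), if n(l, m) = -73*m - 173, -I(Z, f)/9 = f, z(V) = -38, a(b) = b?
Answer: -4176779/6234 ≈ -670.00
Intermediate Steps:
I(Z, f) = -9*f
n(l, m) = -173 - 73*m
w(j) = 4*j (w(j) = j*4 = 4*j)
(1/(n(-138, -71) + I(28, -136)) + w(-158)) + z(-49) = (1/((-173 - 73*(-71)) - 9*(-136)) + 4*(-158)) - 38 = (1/((-173 + 5183) + 1224) - 632) - 38 = (1/(5010 + 1224) - 632) - 38 = (1/6234 - 632) - 38 = -3939887/6234 - 38 = -4176779/6234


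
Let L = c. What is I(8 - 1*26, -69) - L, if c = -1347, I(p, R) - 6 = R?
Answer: 1284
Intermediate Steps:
I(p, R) = 6 + R
L = -1347
I(8 - 1*26, -69) - L = (6 - 69) - 1*(-1347) = -63 + 1347 = 1284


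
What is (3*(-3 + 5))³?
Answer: 216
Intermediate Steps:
(3*(-3 + 5))³ = (3*2)³ = 6³ = 216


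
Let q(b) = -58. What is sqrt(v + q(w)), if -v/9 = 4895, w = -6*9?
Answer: I*sqrt(44113) ≈ 210.03*I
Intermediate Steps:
w = -54
v = -44055 (v = -9*4895 = -44055)
sqrt(v + q(w)) = sqrt(-44055 - 58) = sqrt(-44113) = I*sqrt(44113)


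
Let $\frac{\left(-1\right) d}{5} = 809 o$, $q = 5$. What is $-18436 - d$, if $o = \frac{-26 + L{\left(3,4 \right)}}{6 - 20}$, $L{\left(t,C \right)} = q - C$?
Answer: $- \frac{156979}{14} \approx -11213.0$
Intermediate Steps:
$L{\left(t,C \right)} = 5 - C$
$o = \frac{25}{14}$ ($o = \frac{-26 + \left(5 - 4\right)}{6 - 20} = \frac{-26 + \left(5 - 4\right)}{-14} = \left(-26 + 1\right) \left(- \frac{1}{14}\right) = \left(-25\right) \left(- \frac{1}{14}\right) = \frac{25}{14} \approx 1.7857$)
$d = - \frac{101125}{14}$ ($d = - 5 \cdot 809 \cdot \frac{25}{14} = \left(-5\right) \frac{20225}{14} = - \frac{101125}{14} \approx -7223.2$)
$-18436 - d = -18436 - - \frac{101125}{14} = -18436 + \frac{101125}{14} = - \frac{156979}{14}$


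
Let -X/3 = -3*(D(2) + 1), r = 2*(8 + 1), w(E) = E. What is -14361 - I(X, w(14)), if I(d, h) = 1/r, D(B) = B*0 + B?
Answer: -258499/18 ≈ -14361.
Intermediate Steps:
r = 18 (r = 2*9 = 18)
D(B) = B (D(B) = 0 + B = B)
X = 27 (X = -(-9)*(2 + 1) = -(-9)*3 = -3*(-9) = 27)
I(d, h) = 1/18
-14361 - I(X, w(14)) = -14361 - 1*1/18 = -14361 - 1/18 = -258499/18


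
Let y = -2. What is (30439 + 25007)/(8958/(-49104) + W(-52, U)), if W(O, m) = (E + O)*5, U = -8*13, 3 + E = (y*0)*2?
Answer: -453770064/2252093 ≈ -201.49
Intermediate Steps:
E = -3 (E = -3 - 2*0*2 = -3 + 0*2 = -3 + 0 = -3)
U = -104
W(O, m) = -15 + 5*O (W(O, m) = (-3 + O)*5 = -15 + 5*O)
(30439 + 25007)/(8958/(-49104) + W(-52, U)) = (30439 + 25007)/(8958/(-49104) + (-15 + 5*(-52))) = 55446/(8958*(-1/49104) + (-15 - 260)) = 55446/(-1493/8184 - 275) = 55446/(-2252093/8184) = 55446*(-8184/2252093) = -453770064/2252093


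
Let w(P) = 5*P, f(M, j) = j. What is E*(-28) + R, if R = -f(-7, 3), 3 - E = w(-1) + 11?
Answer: 81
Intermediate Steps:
E = -3 (E = 3 - (5*(-1) + 11) = 3 - (-5 + 11) = 3 - 1*6 = 3 - 6 = -3)
R = -3 (R = -1*3 = -3)
E*(-28) + R = -3*(-28) - 3 = 84 - 3 = 81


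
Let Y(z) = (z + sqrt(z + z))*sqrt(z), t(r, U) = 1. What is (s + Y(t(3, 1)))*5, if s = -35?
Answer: -170 + 5*sqrt(2) ≈ -162.93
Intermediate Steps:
Y(z) = sqrt(z)*(z + sqrt(2)*sqrt(z)) (Y(z) = (z + sqrt(2*z))*sqrt(z) = (z + sqrt(2)*sqrt(z))*sqrt(z) = sqrt(z)*(z + sqrt(2)*sqrt(z)))
(s + Y(t(3, 1)))*5 = (-35 + (1**(3/2) + 1*sqrt(2)))*5 = (-35 + (1 + sqrt(2)))*5 = (-34 + sqrt(2))*5 = -170 + 5*sqrt(2)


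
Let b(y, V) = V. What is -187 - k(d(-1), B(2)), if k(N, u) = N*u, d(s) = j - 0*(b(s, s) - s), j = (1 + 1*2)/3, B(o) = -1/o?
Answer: -373/2 ≈ -186.50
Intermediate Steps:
j = 1 (j = (1 + 2)*(1/3) = 3*(1/3) = 1)
d(s) = 1 (d(s) = 1 - 0*(s - s) = 1 - 0*0 = 1 - 1*0 = 1 + 0 = 1)
-187 - k(d(-1), B(2)) = -187 - (-1/2) = -187 - (-1*1/2) = -187 - (-1)/2 = -187 - 1*(-1/2) = -187 + 1/2 = -373/2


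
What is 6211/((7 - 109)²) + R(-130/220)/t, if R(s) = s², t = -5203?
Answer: 977444056/1637493363 ≈ 0.59691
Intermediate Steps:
6211/((7 - 109)²) + R(-130/220)/t = 6211/((7 - 109)²) + (-130/220)²/(-5203) = 6211/((-102)²) + (-130*1/220)²*(-1/5203) = 6211/10404 + (-13/22)²*(-1/5203) = 6211*(1/10404) + (169/484)*(-1/5203) = 6211/10404 - 169/2518252 = 977444056/1637493363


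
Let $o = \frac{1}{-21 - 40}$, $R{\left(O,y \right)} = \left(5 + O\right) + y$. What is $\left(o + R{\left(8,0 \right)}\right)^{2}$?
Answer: $\frac{627264}{3721} \approx 168.57$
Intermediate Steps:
$R{\left(O,y \right)} = 5 + O + y$
$o = - \frac{1}{61}$ ($o = \frac{1}{-61} = - \frac{1}{61} \approx -0.016393$)
$\left(o + R{\left(8,0 \right)}\right)^{2} = \left(- \frac{1}{61} + \left(5 + 8 + 0\right)\right)^{2} = \left(- \frac{1}{61} + 13\right)^{2} = \left(\frac{792}{61}\right)^{2} = \frac{627264}{3721}$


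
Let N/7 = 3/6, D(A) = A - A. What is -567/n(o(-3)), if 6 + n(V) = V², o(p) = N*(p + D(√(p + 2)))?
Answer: -756/139 ≈ -5.4389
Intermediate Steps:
D(A) = 0
N = 7/2 (N = 7*(3/6) = 7*(3*(⅙)) = 7*(½) = 7/2 ≈ 3.5000)
o(p) = 7*p/2 (o(p) = 7*(p + 0)/2 = 7*p/2)
n(V) = -6 + V²
-567/n(o(-3)) = -567/(-6 + ((7/2)*(-3))²) = -567/(-6 + (-21/2)²) = -567/(-6 + 441/4) = -567/417/4 = -567*4/417 = -756/139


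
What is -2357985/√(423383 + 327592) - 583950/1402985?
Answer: -116790/280597 - 9247*√30039/589 ≈ -2721.4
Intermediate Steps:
-2357985/√(423383 + 327592) - 583950/1402985 = -2357985*√30039/150195 - 583950*1/1402985 = -2357985*√30039/150195 - 116790/280597 = -9247*√30039/589 - 116790/280597 = -116790/280597 - 9247*√30039/589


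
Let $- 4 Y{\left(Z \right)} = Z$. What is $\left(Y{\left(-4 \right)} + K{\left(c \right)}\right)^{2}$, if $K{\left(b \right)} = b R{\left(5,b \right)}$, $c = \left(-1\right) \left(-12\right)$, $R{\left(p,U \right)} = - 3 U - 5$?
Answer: $241081$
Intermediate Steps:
$R{\left(p,U \right)} = -5 - 3 U$
$Y{\left(Z \right)} = - \frac{Z}{4}$
$c = 12$
$K{\left(b \right)} = b \left(-5 - 3 b\right)$
$\left(Y{\left(-4 \right)} + K{\left(c \right)}\right)^{2} = \left(\left(- \frac{1}{4}\right) \left(-4\right) - 12 \left(5 + 3 \cdot 12\right)\right)^{2} = \left(1 - 12 \left(5 + 36\right)\right)^{2} = \left(1 - 12 \cdot 41\right)^{2} = \left(1 - 492\right)^{2} = \left(-491\right)^{2} = 241081$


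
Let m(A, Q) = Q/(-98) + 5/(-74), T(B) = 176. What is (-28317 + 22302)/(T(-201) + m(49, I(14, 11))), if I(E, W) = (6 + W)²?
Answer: -10905195/313619 ≈ -34.772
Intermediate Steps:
m(A, Q) = -5/74 - Q/98 (m(A, Q) = Q*(-1/98) + 5*(-1/74) = -Q/98 - 5/74 = -5/74 - Q/98)
(-28317 + 22302)/(T(-201) + m(49, I(14, 11))) = (-28317 + 22302)/(176 + (-5/74 - (6 + 11)²/98)) = -6015/(176 + (-5/74 - 1/98*17²)) = -6015/(176 + (-5/74 - 1/98*289)) = -6015/(176 + (-5/74 - 289/98)) = -6015/(176 - 5469/1813) = -6015/313619/1813 = -6015*1813/313619 = -10905195/313619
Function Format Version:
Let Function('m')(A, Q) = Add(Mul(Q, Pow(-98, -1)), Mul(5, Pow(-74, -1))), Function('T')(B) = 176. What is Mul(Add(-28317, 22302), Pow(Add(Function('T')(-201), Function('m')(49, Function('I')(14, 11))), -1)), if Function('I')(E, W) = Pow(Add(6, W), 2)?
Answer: Rational(-10905195, 313619) ≈ -34.772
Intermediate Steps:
Function('m')(A, Q) = Add(Rational(-5, 74), Mul(Rational(-1, 98), Q)) (Function('m')(A, Q) = Add(Mul(Q, Rational(-1, 98)), Mul(5, Rational(-1, 74))) = Add(Mul(Rational(-1, 98), Q), Rational(-5, 74)) = Add(Rational(-5, 74), Mul(Rational(-1, 98), Q)))
Mul(Add(-28317, 22302), Pow(Add(Function('T')(-201), Function('m')(49, Function('I')(14, 11))), -1)) = Mul(Add(-28317, 22302), Pow(Add(176, Add(Rational(-5, 74), Mul(Rational(-1, 98), Pow(Add(6, 11), 2)))), -1)) = Mul(-6015, Pow(Add(176, Add(Rational(-5, 74), Mul(Rational(-1, 98), Pow(17, 2)))), -1)) = Mul(-6015, Pow(Add(176, Add(Rational(-5, 74), Mul(Rational(-1, 98), 289))), -1)) = Mul(-6015, Pow(Add(176, Add(Rational(-5, 74), Rational(-289, 98))), -1)) = Mul(-6015, Pow(Add(176, Rational(-5469, 1813)), -1)) = Mul(-6015, Pow(Rational(313619, 1813), -1)) = Mul(-6015, Rational(1813, 313619)) = Rational(-10905195, 313619)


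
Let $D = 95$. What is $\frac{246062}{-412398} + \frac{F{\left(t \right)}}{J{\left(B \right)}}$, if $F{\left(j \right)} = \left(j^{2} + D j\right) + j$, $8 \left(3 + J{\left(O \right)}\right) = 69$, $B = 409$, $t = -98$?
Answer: $\frac{35309293}{1030995} \approx 34.248$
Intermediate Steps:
$J{\left(O \right)} = \frac{45}{8}$ ($J{\left(O \right)} = -3 + \frac{1}{8} \cdot 69 = -3 + \frac{69}{8} = \frac{45}{8}$)
$F{\left(j \right)} = j^{2} + 96 j$ ($F{\left(j \right)} = \left(j^{2} + 95 j\right) + j = j^{2} + 96 j$)
$\frac{246062}{-412398} + \frac{F{\left(t \right)}}{J{\left(B \right)}} = \frac{246062}{-412398} + \frac{\left(-98\right) \left(96 - 98\right)}{\frac{45}{8}} = 246062 \left(- \frac{1}{412398}\right) + \left(-98\right) \left(-2\right) \frac{8}{45} = - \frac{123031}{206199} + 196 \cdot \frac{8}{45} = - \frac{123031}{206199} + \frac{1568}{45} = \frac{35309293}{1030995}$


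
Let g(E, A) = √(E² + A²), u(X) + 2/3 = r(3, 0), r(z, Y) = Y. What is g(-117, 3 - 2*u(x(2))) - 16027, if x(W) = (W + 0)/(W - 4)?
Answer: -16027 + 13*√730/3 ≈ -15910.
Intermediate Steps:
x(W) = W/(-4 + W)
u(X) = -⅔ (u(X) = -⅔ + 0 = -⅔)
g(E, A) = √(A² + E²)
g(-117, 3 - 2*u(x(2))) - 16027 = √((3 - 2*(-⅔))² + (-117)²) - 16027 = √((3 + 4/3)² + 13689) - 16027 = √((13/3)² + 13689) - 16027 = √(169/9 + 13689) - 16027 = √(123370/9) - 16027 = 13*√730/3 - 16027 = -16027 + 13*√730/3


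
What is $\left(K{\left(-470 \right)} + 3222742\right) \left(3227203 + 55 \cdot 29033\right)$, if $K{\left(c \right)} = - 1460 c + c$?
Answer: $18854539280496$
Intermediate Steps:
$K{\left(c \right)} = - 1459 c$
$\left(K{\left(-470 \right)} + 3222742\right) \left(3227203 + 55 \cdot 29033\right) = \left(\left(-1459\right) \left(-470\right) + 3222742\right) \left(3227203 + 55 \cdot 29033\right) = \left(685730 + 3222742\right) \left(3227203 + 1596815\right) = 3908472 \cdot 4824018 = 18854539280496$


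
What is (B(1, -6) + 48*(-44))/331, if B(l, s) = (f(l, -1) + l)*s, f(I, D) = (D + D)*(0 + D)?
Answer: -2130/331 ≈ -6.4350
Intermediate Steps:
f(I, D) = 2*D² (f(I, D) = (2*D)*D = 2*D²)
B(l, s) = s*(2 + l) (B(l, s) = (2*(-1)² + l)*s = (2*1 + l)*s = (2 + l)*s = s*(2 + l))
(B(1, -6) + 48*(-44))/331 = (-6*(2 + 1) + 48*(-44))/331 = (-6*3 - 2112)*(1/331) = (-18 - 2112)*(1/331) = -2130*1/331 = -2130/331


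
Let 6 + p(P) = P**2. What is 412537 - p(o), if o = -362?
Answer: 281499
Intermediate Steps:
p(P) = -6 + P**2
412537 - p(o) = 412537 - (-6 + (-362)**2) = 412537 - (-6 + 131044) = 412537 - 1*131038 = 412537 - 131038 = 281499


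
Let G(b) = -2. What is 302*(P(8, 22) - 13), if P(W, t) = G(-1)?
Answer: -4530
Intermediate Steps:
P(W, t) = -2
302*(P(8, 22) - 13) = 302*(-2 - 13) = 302*(-15) = -4530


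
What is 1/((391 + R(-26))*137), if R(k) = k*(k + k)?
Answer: 1/238791 ≈ 4.1878e-6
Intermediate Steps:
R(k) = 2*k**2 (R(k) = k*(2*k) = 2*k**2)
1/((391 + R(-26))*137) = 1/((391 + 2*(-26)**2)*137) = (1/137)/(391 + 2*676) = (1/137)/(391 + 1352) = (1/137)/1743 = (1/1743)*(1/137) = 1/238791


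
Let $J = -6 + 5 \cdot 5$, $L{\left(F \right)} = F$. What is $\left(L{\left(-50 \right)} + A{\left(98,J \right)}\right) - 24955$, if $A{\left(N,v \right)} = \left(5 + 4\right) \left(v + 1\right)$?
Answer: $-24825$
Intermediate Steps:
$J = 19$ ($J = -6 + 25 = 19$)
$A{\left(N,v \right)} = 9 + 9 v$ ($A{\left(N,v \right)} = 9 \left(1 + v\right) = 9 + 9 v$)
$\left(L{\left(-50 \right)} + A{\left(98,J \right)}\right) - 24955 = \left(-50 + \left(9 + 9 \cdot 19\right)\right) - 24955 = \left(-50 + \left(9 + 171\right)\right) - 24955 = \left(-50 + 180\right) - 24955 = 130 - 24955 = -24825$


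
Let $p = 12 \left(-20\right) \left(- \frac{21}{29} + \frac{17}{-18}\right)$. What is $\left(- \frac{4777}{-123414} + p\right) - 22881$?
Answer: $- \frac{80457849833}{3579006} \approx -22481.0$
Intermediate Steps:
$p = \frac{34840}{87}$ ($p = - 240 \left(\left(-21\right) \frac{1}{29} + 17 \left(- \frac{1}{18}\right)\right) = - 240 \left(- \frac{21}{29} - \frac{17}{18}\right) = \left(-240\right) \left(- \frac{871}{522}\right) = \frac{34840}{87} \approx 400.46$)
$\left(- \frac{4777}{-123414} + p\right) - 22881 = \left(- \frac{4777}{-123414} + \frac{34840}{87}\right) - 22881 = \left(\left(-4777\right) \left(- \frac{1}{123414}\right) + \frac{34840}{87}\right) - 22881 = \left(\frac{4777}{123414} + \frac{34840}{87}\right) - 22881 = \frac{1433386453}{3579006} - 22881 = - \frac{80457849833}{3579006}$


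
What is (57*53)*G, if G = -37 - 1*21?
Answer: -175218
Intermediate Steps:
G = -58 (G = -37 - 21 = -58)
(57*53)*G = (57*53)*(-58) = 3021*(-58) = -175218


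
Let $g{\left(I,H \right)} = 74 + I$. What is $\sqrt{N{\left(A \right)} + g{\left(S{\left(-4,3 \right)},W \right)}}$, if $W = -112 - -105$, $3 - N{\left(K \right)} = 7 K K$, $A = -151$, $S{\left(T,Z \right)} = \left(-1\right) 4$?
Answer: $3 i \sqrt{17726} \approx 399.42 i$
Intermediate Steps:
$S{\left(T,Z \right)} = -4$
$N{\left(K \right)} = 3 - 7 K^{2}$ ($N{\left(K \right)} = 3 - 7 K K = 3 - 7 K^{2}$)
$W = -7$ ($W = -112 + 105 = -7$)
$\sqrt{N{\left(A \right)} + g{\left(S{\left(-4,3 \right)},W \right)}} = \sqrt{\left(3 - 7 \left(-151\right)^{2}\right) + \left(74 - 4\right)} = \sqrt{\left(3 - 159607\right) + 70} = \sqrt{-159604 + 70} = \sqrt{-159534} = 3 i \sqrt{17726}$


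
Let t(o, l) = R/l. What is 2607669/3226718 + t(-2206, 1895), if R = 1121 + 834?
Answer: 2249953289/1222926122 ≈ 1.8398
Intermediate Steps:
R = 1955
t(o, l) = 1955/l
2607669/3226718 + t(-2206, 1895) = 2607669/3226718 + 1955/1895 = 2607669*(1/3226718) + 1955*(1/1895) = 2607669/3226718 + 391/379 = 2249953289/1222926122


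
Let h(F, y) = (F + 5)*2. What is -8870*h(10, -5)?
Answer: -266100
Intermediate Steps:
h(F, y) = 10 + 2*F (h(F, y) = (5 + F)*2 = 10 + 2*F)
-8870*h(10, -5) = -8870*(10 + 2*10) = -8870*(10 + 20) = -8870*30 = -266100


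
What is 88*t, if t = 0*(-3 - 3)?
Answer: 0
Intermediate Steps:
t = 0 (t = 0*(-6) = 0)
88*t = 88*0 = 0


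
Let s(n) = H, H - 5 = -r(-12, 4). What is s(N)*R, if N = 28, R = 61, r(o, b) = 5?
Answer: 0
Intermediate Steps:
H = 0 (H = 5 - 1*5 = 5 - 5 = 0)
s(n) = 0
s(N)*R = 0*61 = 0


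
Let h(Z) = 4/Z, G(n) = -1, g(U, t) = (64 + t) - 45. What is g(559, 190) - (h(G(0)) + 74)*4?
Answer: -71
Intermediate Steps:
g(U, t) = 19 + t
g(559, 190) - (h(G(0)) + 74)*4 = (19 + 190) - (4/(-1) + 74)*4 = 209 - (4*(-1) + 74)*4 = 209 - (-4 + 74)*4 = 209 - 70*4 = 209 - 1*280 = 209 - 280 = -71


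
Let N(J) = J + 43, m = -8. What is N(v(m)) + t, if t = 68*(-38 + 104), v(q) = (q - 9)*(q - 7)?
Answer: 4786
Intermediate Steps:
v(q) = (-9 + q)*(-7 + q)
N(J) = 43 + J
t = 4488 (t = 68*66 = 4488)
N(v(m)) + t = (43 + (63 + (-8)² - 16*(-8))) + 4488 = (43 + (63 + 64 + 128)) + 4488 = (43 + 255) + 4488 = 298 + 4488 = 4786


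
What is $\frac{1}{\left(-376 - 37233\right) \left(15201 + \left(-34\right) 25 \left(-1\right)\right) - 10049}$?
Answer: $- \frac{1}{603672108} \approx -1.6565 \cdot 10^{-9}$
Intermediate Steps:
$\frac{1}{\left(-376 - 37233\right) \left(15201 + \left(-34\right) 25 \left(-1\right)\right) - 10049} = \frac{1}{- 37609 \left(15201 - -850\right) - 10049} = \frac{1}{- 37609 \left(15201 + 850\right) - 10049} = \frac{1}{\left(-37609\right) 16051 - 10049} = \frac{1}{-603662059 - 10049} = \frac{1}{-603672108} = - \frac{1}{603672108}$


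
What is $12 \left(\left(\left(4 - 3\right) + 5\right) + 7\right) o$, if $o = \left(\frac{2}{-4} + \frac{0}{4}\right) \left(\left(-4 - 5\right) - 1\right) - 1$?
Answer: $624$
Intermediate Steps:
$o = 4$ ($o = \left(2 \left(- \frac{1}{4}\right) + 0 \cdot \frac{1}{4}\right) \left(-9 - 1\right) - 1 = \left(- \frac{1}{2} + 0\right) \left(-10\right) - 1 = \left(- \frac{1}{2}\right) \left(-10\right) - 1 = 5 - 1 = 4$)
$12 \left(\left(\left(4 - 3\right) + 5\right) + 7\right) o = 12 \left(\left(\left(4 - 3\right) + 5\right) + 7\right) 4 = 12 \left(\left(1 + 5\right) + 7\right) 4 = 12 \left(6 + 7\right) 4 = 12 \cdot 13 \cdot 4 = 156 \cdot 4 = 624$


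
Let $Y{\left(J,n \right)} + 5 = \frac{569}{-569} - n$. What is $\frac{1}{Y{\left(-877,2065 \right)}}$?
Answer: $- \frac{1}{2071} \approx -0.00048286$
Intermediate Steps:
$Y{\left(J,n \right)} = -6 - n$ ($Y{\left(J,n \right)} = -5 - \left(1 + n\right) = -6 - n$)
$\frac{1}{Y{\left(-877,2065 \right)}} = \frac{1}{-6 - 2065} = \frac{1}{-2071} = - \frac{1}{2071}$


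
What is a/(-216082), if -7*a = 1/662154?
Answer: 1/1001556924396 ≈ 9.9845e-13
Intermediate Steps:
a = -1/4635078 (a = -⅐/662154 = -⅐*1/662154 = -1/4635078 ≈ -2.1575e-7)
a/(-216082) = -1/4635078/(-216082) = -1/4635078*(-1/216082) = 1/1001556924396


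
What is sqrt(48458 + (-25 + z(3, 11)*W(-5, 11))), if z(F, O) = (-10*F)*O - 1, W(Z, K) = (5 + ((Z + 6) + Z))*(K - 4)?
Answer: 6*sqrt(1281) ≈ 214.75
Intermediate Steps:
W(Z, K) = (-4 + K)*(11 + 2*Z) (W(Z, K) = (5 + ((6 + Z) + Z))*(-4 + K) = (5 + (6 + 2*Z))*(-4 + K) = (11 + 2*Z)*(-4 + K) = (-4 + K)*(11 + 2*Z))
z(F, O) = -1 - 10*F*O (z(F, O) = -10*F*O - 1 = -1 - 10*F*O)
sqrt(48458 + (-25 + z(3, 11)*W(-5, 11))) = sqrt(48458 + (-25 + (-1 - 10*3*11)*(-44 - 8*(-5) + 11*11 + 2*11*(-5)))) = sqrt(48458 + (-25 + (-1 - 330)*(-44 + 40 + 121 - 110))) = sqrt(48458 + (-25 - 331*7)) = sqrt(48458 + (-25 - 2317)) = sqrt(48458 - 2342) = sqrt(46116) = 6*sqrt(1281)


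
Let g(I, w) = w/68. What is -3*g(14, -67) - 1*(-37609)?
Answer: 2557613/68 ≈ 37612.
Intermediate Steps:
g(I, w) = w/68 (g(I, w) = w*(1/68) = w/68)
-3*g(14, -67) - 1*(-37609) = -3*(-67)/68 - 1*(-37609) = -3*(-67/68) + 37609 = 201/68 + 37609 = 2557613/68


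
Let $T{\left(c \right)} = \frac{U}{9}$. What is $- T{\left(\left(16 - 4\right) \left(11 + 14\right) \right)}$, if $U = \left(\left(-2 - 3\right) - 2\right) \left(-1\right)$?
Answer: $- \frac{7}{9} \approx -0.77778$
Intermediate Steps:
$U = 7$ ($U = \left(-5 - 2\right) \left(-1\right) = \left(-7\right) \left(-1\right) = 7$)
$T{\left(c \right)} = \frac{7}{9}$
$- T{\left(\left(16 - 4\right) \left(11 + 14\right) \right)} = \left(-1\right) \frac{7}{9} = - \frac{7}{9}$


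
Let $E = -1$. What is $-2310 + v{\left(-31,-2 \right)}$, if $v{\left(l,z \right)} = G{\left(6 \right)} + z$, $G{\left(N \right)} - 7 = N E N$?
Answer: $-2341$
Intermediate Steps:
$G{\left(N \right)} = 7 - N^{2}$ ($G{\left(N \right)} = 7 + N \left(-1\right) N = 7 + - N N = 7 - N^{2}$)
$v{\left(l,z \right)} = -29 + z$ ($v{\left(l,z \right)} = \left(7 - 6^{2}\right) + z = \left(7 - 36\right) + z = -29 + z$)
$-2310 + v{\left(-31,-2 \right)} = -2310 - 31 = -2341$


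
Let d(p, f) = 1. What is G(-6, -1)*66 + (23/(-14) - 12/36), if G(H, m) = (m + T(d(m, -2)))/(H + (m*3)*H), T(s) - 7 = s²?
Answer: 767/21 ≈ 36.524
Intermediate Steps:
T(s) = 7 + s²
G(H, m) = (8 + m)/(H + 3*H*m) (G(H, m) = (m + (7 + 1²))/(H + (m*3)*H) = (m + (7 + 1))/(H + (3*m)*H) = (m + 8)/(H + 3*H*m) = (8 + m)/(H + 3*H*m))
G(-6, -1)*66 + (23/(-14) - 12/36) = ((8 - 1)/((-6)*(1 + 3*(-1))))*66 + (23/(-14) - 12/36) = -⅙*7/(1 - 3)*66 + (23*(-1/14) - 12*1/36) = -⅙*7/(-2)*66 + (-23/14 - ⅓) = -⅙*(-½)*7*66 - 83/42 = (7/12)*66 - 83/42 = 77/2 - 83/42 = 767/21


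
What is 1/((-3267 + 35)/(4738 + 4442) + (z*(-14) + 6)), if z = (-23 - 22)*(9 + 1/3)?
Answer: 2295/13507562 ≈ 0.00016990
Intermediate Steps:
z = -420 (z = -45*(9 + 1/3) = -45*28/3 = -420)
1/((-3267 + 35)/(4738 + 4442) + (z*(-14) + 6)) = 1/((-3267 + 35)/(4738 + 4442) + (-420*(-14) + 6)) = 1/(-3232/9180 + (5880 + 6)) = 1/(-3232*1/9180 + 5886) = 1/(-808/2295 + 5886) = 1/(13507562/2295) = 2295/13507562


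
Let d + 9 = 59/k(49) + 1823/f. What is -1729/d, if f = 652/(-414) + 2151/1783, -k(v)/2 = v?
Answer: 23044281442/66065773915 ≈ 0.34881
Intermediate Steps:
k(v) = -2*v
f = -136001/369081 (f = 652*(-1/414) + 2151*(1/1783) = -326/207 + 2151/1783 = -136001/369081 ≈ -0.36849)
d = -66065773915/13328098 (d = -9 + (59/((-2*49)) + 1823/(-136001/369081)) = -9 + (59/(-98) + 1823*(-369081/136001)) = -9 + (59*(-1/98) - 672834663/136001) = -9 + (-59/98 - 672834663/136001) = -9 - 65945821033/13328098 = -66065773915/13328098 ≈ -4956.9)
-1729/d = -1729/(-66065773915/13328098) = -1729*(-13328098/66065773915) = 23044281442/66065773915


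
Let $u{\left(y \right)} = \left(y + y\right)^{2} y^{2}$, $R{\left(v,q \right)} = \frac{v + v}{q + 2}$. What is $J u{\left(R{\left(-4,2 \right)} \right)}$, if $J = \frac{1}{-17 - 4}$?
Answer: $- \frac{64}{21} \approx -3.0476$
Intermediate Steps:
$R{\left(v,q \right)} = \frac{2 v}{2 + q}$
$u{\left(y \right)} = 4 y^{4}$ ($u{\left(y \right)} = \left(2 y\right)^{2} y^{2} = 4 y^{2} y^{2} = 4 y^{4}$)
$J = - \frac{1}{21}$ ($J = \frac{1}{-21} = - \frac{1}{21} \approx -0.047619$)
$J u{\left(R{\left(-4,2 \right)} \right)} = - \frac{4 \left(2 \left(-4\right) \frac{1}{2 + 2}\right)^{4}}{21} = - \frac{4 \left(2 \left(-4\right) \frac{1}{4}\right)^{4}}{21} = - \frac{4 \left(-2\right)^{4}}{21} = - \frac{4 \cdot 16}{21} = \left(- \frac{1}{21}\right) 64 = - \frac{64}{21}$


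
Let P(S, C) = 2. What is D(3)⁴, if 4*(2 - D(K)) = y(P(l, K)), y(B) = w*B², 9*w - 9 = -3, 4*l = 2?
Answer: 256/81 ≈ 3.1605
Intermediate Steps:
l = ½ (l = (¼)*2 = ½ ≈ 0.50000)
w = ⅔ (w = 1 + (⅑)*(-3) = 1 - ⅓ = ⅔ ≈ 0.66667)
y(B) = 2*B²/3
D(K) = 4/3 (D(K) = 2 - 2²/6 = 2 - 4/6 = 2 - ¼*8/3 = 2 - ⅔ = 4/3)
D(3)⁴ = (4/3)⁴ = 256/81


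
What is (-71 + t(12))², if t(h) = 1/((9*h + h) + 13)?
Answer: 89151364/17689 ≈ 5039.9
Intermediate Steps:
t(h) = 1/(13 + 10*h) (t(h) = 1/(10*h + 13) = 1/(13 + 10*h))
(-71 + t(12))² = (-71 + 1/(13 + 10*12))² = (-71 + 1/(13 + 120))² = (-71 + 1/133)² = (-9442/133)² = 89151364/17689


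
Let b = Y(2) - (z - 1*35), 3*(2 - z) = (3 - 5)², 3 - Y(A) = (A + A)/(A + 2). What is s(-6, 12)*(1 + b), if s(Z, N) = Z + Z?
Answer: -448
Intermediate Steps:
s(Z, N) = 2*Z
Y(A) = 3 - 2*A/(2 + A) (Y(A) = 3 - (A + A)/(A + 2) = 3 - 2*A/(2 + A))
z = ⅔ (z = 2 - (3 - 5)²/3 = 2 - ⅓*(-2)² = 2 - ⅓*4 = 2 - 4/3 = ⅔ ≈ 0.66667)
b = 109/3 (b = (6 + 2)/(2 + 2) - (⅔ - 1*35) = 8/4 - (⅔ - 35) = (¼)*8 - 1*(-103/3) = 2 + 103/3 = 109/3 ≈ 36.333)
s(-6, 12)*(1 + b) = (2*(-6))*(1 + 109/3) = -12*112/3 = -448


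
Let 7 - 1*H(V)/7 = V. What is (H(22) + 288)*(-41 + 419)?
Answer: 69174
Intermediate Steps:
H(V) = 49 - 7*V
(H(22) + 288)*(-41 + 419) = ((49 - 7*22) + 288)*(-41 + 419) = ((49 - 154) + 288)*378 = (-105 + 288)*378 = 183*378 = 69174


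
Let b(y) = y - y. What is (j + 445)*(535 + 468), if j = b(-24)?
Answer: 446335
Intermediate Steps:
b(y) = 0
j = 0
(j + 445)*(535 + 468) = (0 + 445)*(535 + 468) = 445*1003 = 446335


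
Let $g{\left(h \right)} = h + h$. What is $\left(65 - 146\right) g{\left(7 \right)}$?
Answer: $-1134$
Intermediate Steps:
$g{\left(h \right)} = 2 h$
$\left(65 - 146\right) g{\left(7 \right)} = \left(65 - 146\right) 2 \cdot 7 = \left(-81\right) 14 = -1134$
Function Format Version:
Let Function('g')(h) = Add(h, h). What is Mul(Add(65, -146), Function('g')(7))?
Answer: -1134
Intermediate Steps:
Function('g')(h) = Mul(2, h)
Mul(Add(65, -146), Function('g')(7)) = Mul(Add(65, -146), Mul(2, 7)) = Mul(-81, 14) = -1134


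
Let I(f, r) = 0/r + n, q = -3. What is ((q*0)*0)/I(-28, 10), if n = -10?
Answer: 0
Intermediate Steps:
I(f, r) = -10 (I(f, r) = 0/r - 10 = 0 - 10 = -10)
((q*0)*0)/I(-28, 10) = (-3*0*0)/(-10) = (0*0)*(-⅒) = 0*(-⅒) = 0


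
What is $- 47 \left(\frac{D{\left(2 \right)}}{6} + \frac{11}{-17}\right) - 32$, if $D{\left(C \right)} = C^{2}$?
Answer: $- \frac{1679}{51} \approx -32.922$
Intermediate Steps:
$- 47 \left(\frac{D{\left(2 \right)}}{6} + \frac{11}{-17}\right) - 32 = - 47 \left(\frac{2^{2}}{6} + \frac{11}{-17}\right) - 32 = - 47 \left(4 \cdot \frac{1}{6} + 11 \left(- \frac{1}{17}\right)\right) - 32 = - 47 \left(\frac{2}{3} - \frac{11}{17}\right) - 32 = \left(-47\right) \frac{1}{51} - 32 = - \frac{47}{51} - 32 = - \frac{1679}{51}$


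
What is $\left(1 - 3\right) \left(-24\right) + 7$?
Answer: $55$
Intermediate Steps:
$\left(1 - 3\right) \left(-24\right) + 7 = \left(-2\right) \left(-24\right) + 7 = 48 + 7 = 55$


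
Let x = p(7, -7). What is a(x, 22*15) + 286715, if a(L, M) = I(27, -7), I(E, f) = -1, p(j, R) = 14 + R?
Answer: 286714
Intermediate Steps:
x = 7 (x = 14 - 7 = 7)
a(L, M) = -1
a(x, 22*15) + 286715 = -1 + 286715 = 286714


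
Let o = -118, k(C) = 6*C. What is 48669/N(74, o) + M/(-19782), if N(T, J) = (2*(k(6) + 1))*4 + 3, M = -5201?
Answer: 137760751/844974 ≈ 163.04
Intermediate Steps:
N(T, J) = 299 (N(T, J) = (2*(6*6 + 1))*4 + 3 = (2*(36 + 1))*4 + 3 = (2*37)*4 + 3 = 74*4 + 3 = 296 + 3 = 299)
48669/N(74, o) + M/(-19782) = 48669/299 - 5201/(-19782) = 48669*(1/299) - 5201*(-1/19782) = 48669/299 + 743/2826 = 137760751/844974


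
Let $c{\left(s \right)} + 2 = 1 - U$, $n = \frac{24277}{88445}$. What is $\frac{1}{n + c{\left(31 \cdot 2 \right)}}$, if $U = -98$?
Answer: $\frac{88445}{8603442} \approx 0.01028$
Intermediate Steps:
$n = \frac{24277}{88445}$ ($n = 24277 \cdot \frac{1}{88445} = \frac{24277}{88445} \approx 0.27449$)
$c{\left(s \right)} = 97$ ($c{\left(s \right)} = -2 + \left(1 - -98\right) = -2 + \left(1 + 98\right) = -2 + 99 = 97$)
$\frac{1}{n + c{\left(31 \cdot 2 \right)}} = \frac{1}{\frac{24277}{88445} + 97} = \frac{1}{\frac{8603442}{88445}} = \frac{88445}{8603442}$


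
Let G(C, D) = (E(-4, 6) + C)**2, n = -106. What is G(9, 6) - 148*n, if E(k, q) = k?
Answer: 15713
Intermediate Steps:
G(C, D) = (-4 + C)**2
G(9, 6) - 148*n = (-4 + 9)**2 - 148*(-106) = 5**2 + 15688 = 25 + 15688 = 15713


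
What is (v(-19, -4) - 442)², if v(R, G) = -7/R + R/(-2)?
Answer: 269649241/1444 ≈ 1.8674e+5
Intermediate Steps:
v(R, G) = -7/R - R/2 (v(R, G) = -7/R + R*(-½) = -7/R - R/2)
(v(-19, -4) - 442)² = ((-7/(-19) - ½*(-19)) - 442)² = ((-7*(-1/19) + 19/2) - 442)² = ((7/19 + 19/2) - 442)² = (375/38 - 442)² = (-16421/38)² = 269649241/1444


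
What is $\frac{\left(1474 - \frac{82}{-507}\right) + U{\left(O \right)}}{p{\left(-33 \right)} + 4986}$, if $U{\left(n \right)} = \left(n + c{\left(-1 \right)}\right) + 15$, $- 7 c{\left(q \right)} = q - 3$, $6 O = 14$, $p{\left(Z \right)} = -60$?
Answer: $\frac{2647672}{8741187} \approx 0.3029$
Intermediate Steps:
$O = \frac{7}{3}$ ($O = \frac{1}{6} \cdot 14 = \frac{7}{3} \approx 2.3333$)
$c{\left(q \right)} = \frac{3}{7} - \frac{q}{7}$ ($c{\left(q \right)} = - \frac{q - 3}{7} = - \frac{-3 + q}{7} = \frac{3}{7} - \frac{q}{7}$)
$U{\left(n \right)} = \frac{109}{7} + n$ ($U{\left(n \right)} = \left(n + \left(\frac{3}{7} - - \frac{1}{7}\right)\right) + 15 = \left(n + \left(\frac{3}{7} + \frac{1}{7}\right)\right) + 15 = \left(n + \frac{4}{7}\right) + 15 = \left(\frac{4}{7} + n\right) + 15 = \frac{109}{7} + n$)
$\frac{\left(1474 - \frac{82}{-507}\right) + U{\left(O \right)}}{p{\left(-33 \right)} + 4986} = \frac{\left(1474 - \frac{82}{-507}\right) + \left(\frac{109}{7} + \frac{7}{3}\right)}{-60 + 4986} = \frac{\left(1474 - 82 \left(- \frac{1}{507}\right)\right) + \frac{376}{21}}{4926} = \left(\left(1474 - - \frac{82}{507}\right) + \frac{376}{21}\right) \frac{1}{4926} = \left(\left(1474 + \frac{82}{507}\right) + \frac{376}{21}\right) \frac{1}{4926} = \left(\frac{747400}{507} + \frac{376}{21}\right) \frac{1}{4926} = \frac{5295344}{3549} \cdot \frac{1}{4926} = \frac{2647672}{8741187}$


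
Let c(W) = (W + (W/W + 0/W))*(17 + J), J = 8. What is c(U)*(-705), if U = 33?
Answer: -599250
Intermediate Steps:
c(W) = 25 + 25*W (c(W) = (W + (W/W + 0/W))*(17 + 8) = (W + (1 + 0))*25 = (W + 1)*25 = (1 + W)*25 = 25 + 25*W)
c(U)*(-705) = (25 + 25*33)*(-705) = (25 + 825)*(-705) = 850*(-705) = -599250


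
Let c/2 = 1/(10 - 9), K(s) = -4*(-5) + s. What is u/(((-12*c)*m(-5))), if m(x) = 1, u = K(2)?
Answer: -11/12 ≈ -0.91667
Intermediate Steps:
K(s) = 20 + s
u = 22 (u = 20 + 2 = 22)
c = 2 (c = 2/(10 - 9) = 2/1 = 2*1 = 2)
u/(((-12*c)*m(-5))) = 22/((-12*2*1)) = 22/((-24*1)) = 22/(-24) = 22*(-1/24) = -11/12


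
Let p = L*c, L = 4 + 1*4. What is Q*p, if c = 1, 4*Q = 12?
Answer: 24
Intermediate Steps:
Q = 3 (Q = (¼)*12 = 3)
L = 8 (L = 4 + 4 = 8)
p = 8 (p = 8*1 = 8)
Q*p = 3*8 = 24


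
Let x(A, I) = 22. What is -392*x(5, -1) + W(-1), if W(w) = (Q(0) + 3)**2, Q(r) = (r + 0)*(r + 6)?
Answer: -8615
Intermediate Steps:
Q(r) = r*(6 + r)
W(w) = 9 (W(w) = (0*(6 + 0) + 3)**2 = (0*6 + 3)**2 = (0 + 3)**2 = 3**2 = 9)
-392*x(5, -1) + W(-1) = -392*22 + 9 = -8624 + 9 = -8615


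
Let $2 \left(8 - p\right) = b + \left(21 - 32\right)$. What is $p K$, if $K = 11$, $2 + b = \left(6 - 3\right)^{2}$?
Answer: $110$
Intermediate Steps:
$b = 7$ ($b = -2 + \left(6 - 3\right)^{2} = -2 + 3^{2} = -2 + 9 = 7$)
$p = 10$ ($p = 8 - \frac{7 + \left(21 - 32\right)}{2} = 8 - \frac{7 - 11}{2} = 8 - -2 = 8 + 2 = 10$)
$p K = 10 \cdot 11 = 110$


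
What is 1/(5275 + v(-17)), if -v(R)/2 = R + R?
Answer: 1/5343 ≈ 0.00018716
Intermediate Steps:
v(R) = -4*R (v(R) = -2*(R + R) = -4*R)
1/(5275 + v(-17)) = 1/(5275 - 4*(-17)) = 1/(5275 + 68) = 1/5343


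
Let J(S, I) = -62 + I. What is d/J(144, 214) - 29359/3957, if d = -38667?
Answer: -157467887/601464 ≈ -261.81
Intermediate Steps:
d/J(144, 214) - 29359/3957 = -38667/(-62 + 214) - 29359/3957 = -38667/152 - 29359*1/3957 = -38667*1/152 - 29359/3957 = -38667/152 - 29359/3957 = -157467887/601464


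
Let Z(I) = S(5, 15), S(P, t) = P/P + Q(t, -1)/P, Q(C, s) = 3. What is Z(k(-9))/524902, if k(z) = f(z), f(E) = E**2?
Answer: 4/1312255 ≈ 3.0482e-6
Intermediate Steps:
k(z) = z**2
S(P, t) = 1 + 3/P (S(P, t) = P/P + 3/P = 1 + 3/P)
Z(I) = 8/5 (Z(I) = (3 + 5)/5 = (1/5)*8 = 8/5)
Z(k(-9))/524902 = (8/5)/524902 = (8/5)*(1/524902) = 4/1312255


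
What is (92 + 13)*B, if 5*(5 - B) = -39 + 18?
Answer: 966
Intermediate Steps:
B = 46/5 (B = 5 - (-39 + 18)/5 = 5 - ⅕*(-21) = 5 + 21/5 = 46/5 ≈ 9.2000)
(92 + 13)*B = (92 + 13)*(46/5) = 105*(46/5) = 966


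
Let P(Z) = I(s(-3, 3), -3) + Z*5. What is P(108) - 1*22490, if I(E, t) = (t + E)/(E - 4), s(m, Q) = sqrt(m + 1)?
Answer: -197543/9 - I*sqrt(2)/18 ≈ -21949.0 - 0.078567*I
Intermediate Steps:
s(m, Q) = sqrt(1 + m)
I(E, t) = (E + t)/(-4 + E)
P(Z) = 5*Z + (-3 + I*sqrt(2))/(-4 + I*sqrt(2)) (P(Z) = (sqrt(1 - 3) - 3)/(-4 + sqrt(1 - 3)) + Z*5 = (sqrt(-2) - 3)/(-4 + sqrt(-2)) + 5*Z = (I*sqrt(2) - 3)/(-4 + I*sqrt(2)) + 5*Z = (-3 + I*sqrt(2))/(-4 + I*sqrt(2)) + 5*Z = 5*Z + (-3 + I*sqrt(2))/(-4 + I*sqrt(2)))
P(108) - 1*22490 = (7/9 + 5*108 - I*sqrt(2)/18) - 1*22490 = (7/9 + 540 - I*sqrt(2)/18) - 22490 = (4867/9 - I*sqrt(2)/18) - 22490 = -197543/9 - I*sqrt(2)/18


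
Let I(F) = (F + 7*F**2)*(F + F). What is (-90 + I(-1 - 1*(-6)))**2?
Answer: 2924100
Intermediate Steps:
I(F) = 2*F*(F + 7*F**2) (I(F) = (F + 7*F**2)*(2*F) = 2*F*(F + 7*F**2))
(-90 + I(-1 - 1*(-6)))**2 = (-90 + (-1 - 1*(-6))**2*(2 + 14*(-1 - 1*(-6))))**2 = (-90 + (-1 + 6)**2*(2 + 14*(-1 + 6)))**2 = (-90 + 5**2*(2 + 14*5))**2 = (-90 + 25*(2 + 70))**2 = (-90 + 25*72)**2 = (-90 + 1800)**2 = 1710**2 = 2924100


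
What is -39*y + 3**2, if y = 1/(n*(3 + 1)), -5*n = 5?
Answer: 75/4 ≈ 18.750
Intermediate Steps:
n = -1 (n = -1/5*5 = -1)
y = -1/4 (y = 1/(-(3 + 1)) = 1/(-1*4) = 1/(-4) = -1/4 ≈ -0.25000)
-39*y + 3**2 = -39*(-1/4) + 3**2 = 39/4 + 9 = 75/4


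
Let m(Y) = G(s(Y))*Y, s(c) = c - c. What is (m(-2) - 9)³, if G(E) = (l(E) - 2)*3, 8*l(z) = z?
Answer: 27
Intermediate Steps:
s(c) = 0
l(z) = z/8
G(E) = -6 + 3*E/8 (G(E) = (E/8 - 2)*3 = (-2 + E/8)*3 = -6 + 3*E/8)
m(Y) = -6*Y (m(Y) = (-6 + (3/8)*0)*Y = (-6 + 0)*Y = -6*Y)
(m(-2) - 9)³ = (-6*(-2) - 9)³ = (12 - 9)³ = 3³ = 27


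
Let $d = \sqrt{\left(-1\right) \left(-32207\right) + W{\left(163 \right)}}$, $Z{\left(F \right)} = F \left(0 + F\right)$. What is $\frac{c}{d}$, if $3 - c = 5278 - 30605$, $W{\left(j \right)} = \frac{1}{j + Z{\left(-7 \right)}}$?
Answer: $\frac{10132 \sqrt{361877905}}{1365577} \approx 141.14$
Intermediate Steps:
$Z{\left(F \right)} = F^{2}$ ($Z{\left(F \right)} = F F = F^{2}$)
$W{\left(j \right)} = \frac{1}{49 + j}$ ($W{\left(j \right)} = \frac{1}{j + \left(-7\right)^{2}} = \frac{1}{j + 49} = \frac{1}{49 + j}$)
$d = \frac{\sqrt{361877905}}{106}$ ($d = \sqrt{\left(-1\right) \left(-32207\right) + \frac{1}{49 + 163}} = \sqrt{32207 + \frac{1}{212}} = \sqrt{\frac{6827885}{212}} = \frac{\sqrt{361877905}}{106} \approx 179.46$)
$c = 25330$ ($c = 3 - \left(5278 - 30605\right) = 3 - -25327 = 3 + 25327 = 25330$)
$\frac{c}{d} = \frac{25330}{\frac{1}{106} \sqrt{361877905}} = 25330 \frac{2 \sqrt{361877905}}{6827885} = \frac{10132 \sqrt{361877905}}{1365577}$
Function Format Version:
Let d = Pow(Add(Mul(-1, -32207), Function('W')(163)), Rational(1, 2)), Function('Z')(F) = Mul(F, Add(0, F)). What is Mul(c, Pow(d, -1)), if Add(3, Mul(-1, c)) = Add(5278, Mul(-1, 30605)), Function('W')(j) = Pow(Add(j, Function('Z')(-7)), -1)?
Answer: Mul(Rational(10132, 1365577), Pow(361877905, Rational(1, 2))) ≈ 141.14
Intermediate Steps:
Function('Z')(F) = Pow(F, 2) (Function('Z')(F) = Mul(F, F) = Pow(F, 2))
Function('W')(j) = Pow(Add(49, j), -1) (Function('W')(j) = Pow(Add(j, Pow(-7, 2)), -1) = Pow(Add(j, 49), -1) = Pow(Add(49, j), -1))
d = Mul(Rational(1, 106), Pow(361877905, Rational(1, 2))) (d = Pow(Add(Mul(-1, -32207), Pow(Add(49, 163), -1)), Rational(1, 2)) = Pow(Add(32207, Pow(212, -1)), Rational(1, 2)) = Pow(Add(32207, Rational(1, 212)), Rational(1, 2)) = Pow(Rational(6827885, 212), Rational(1, 2)) = Mul(Rational(1, 106), Pow(361877905, Rational(1, 2))) ≈ 179.46)
c = 25330 (c = Add(3, Mul(-1, Add(5278, Mul(-1, 30605)))) = Add(3, Mul(-1, Add(5278, -30605))) = Add(3, Mul(-1, -25327)) = Add(3, 25327) = 25330)
Mul(c, Pow(d, -1)) = Mul(25330, Pow(Mul(Rational(1, 106), Pow(361877905, Rational(1, 2))), -1)) = Mul(25330, Mul(Rational(2, 6827885), Pow(361877905, Rational(1, 2)))) = Mul(Rational(10132, 1365577), Pow(361877905, Rational(1, 2)))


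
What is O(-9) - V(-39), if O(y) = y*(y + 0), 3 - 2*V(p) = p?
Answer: 60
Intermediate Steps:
V(p) = 3/2 - p/2
O(y) = y**2 (O(y) = y*y = y**2)
O(-9) - V(-39) = (-9)**2 - (3/2 - 1/2*(-39)) = 81 - (3/2 + 39/2) = 81 - 1*21 = 81 - 21 = 60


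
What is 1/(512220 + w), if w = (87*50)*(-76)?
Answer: 1/181620 ≈ 5.5060e-6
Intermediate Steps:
w = -330600 (w = 4350*(-76) = -330600)
1/(512220 + w) = 1/(512220 - 330600) = 1/181620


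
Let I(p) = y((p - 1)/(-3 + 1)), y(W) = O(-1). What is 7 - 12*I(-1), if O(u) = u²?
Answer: -5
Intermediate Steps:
y(W) = 1 (y(W) = (-1)² = 1)
I(p) = 1
7 - 12*I(-1) = 7 - 12*1 = 7 - 12 = -5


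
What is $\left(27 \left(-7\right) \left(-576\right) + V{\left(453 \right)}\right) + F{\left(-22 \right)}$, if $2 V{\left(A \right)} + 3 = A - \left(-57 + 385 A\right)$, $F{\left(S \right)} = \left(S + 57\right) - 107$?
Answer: $21843$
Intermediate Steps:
$F{\left(S \right)} = -50 + S$ ($F{\left(S \right)} = \left(57 + S\right) - 107 = -50 + S$)
$V{\left(A \right)} = 27 - 192 A$ ($V{\left(A \right)} = - \frac{3}{2} + \frac{A - \left(-57 + 385 A\right)}{2} = - \frac{3}{2} + \frac{57 - 384 A}{2} = - \frac{3}{2} - \left(- \frac{57}{2} + 192 A\right) = 27 - 192 A$)
$\left(27 \left(-7\right) \left(-576\right) + V{\left(453 \right)}\right) + F{\left(-22 \right)} = \left(27 \left(-7\right) \left(-576\right) + \left(27 - 86976\right)\right) - 72 = \left(\left(-189\right) \left(-576\right) + \left(27 - 86976\right)\right) - 72 = \left(108864 - 86949\right) - 72 = 21915 - 72 = 21843$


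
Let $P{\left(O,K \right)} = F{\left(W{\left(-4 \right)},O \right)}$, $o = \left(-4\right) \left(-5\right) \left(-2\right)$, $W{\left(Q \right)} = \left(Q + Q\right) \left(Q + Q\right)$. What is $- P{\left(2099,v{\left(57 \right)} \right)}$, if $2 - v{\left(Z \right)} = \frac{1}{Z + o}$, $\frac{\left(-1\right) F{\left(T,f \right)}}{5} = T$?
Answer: $320$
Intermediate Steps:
$W{\left(Q \right)} = 4 Q^{2}$ ($W{\left(Q \right)} = 2 Q 2 Q = 4 Q^{2}$)
$F{\left(T,f \right)} = - 5 T$
$o = -40$ ($o = 20 \left(-2\right) = -40$)
$v{\left(Z \right)} = 2 - \frac{1}{-40 + Z}$ ($v{\left(Z \right)} = 2 - \frac{1}{Z - 40} = 2 - \frac{1}{-40 + Z}$)
$P{\left(O,K \right)} = -320$ ($P{\left(O,K \right)} = - 5 \cdot 4 \left(-4\right)^{2} = - 5 \cdot 4 \cdot 16 = \left(-5\right) 64 = -320$)
$- P{\left(2099,v{\left(57 \right)} \right)} = \left(-1\right) \left(-320\right) = 320$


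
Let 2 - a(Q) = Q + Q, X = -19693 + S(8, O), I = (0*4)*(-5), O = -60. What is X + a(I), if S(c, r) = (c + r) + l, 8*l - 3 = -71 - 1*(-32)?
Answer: -39495/2 ≈ -19748.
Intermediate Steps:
l = -9/2 (l = 3/8 + (-71 - 1*(-32))/8 = 3/8 + (-71 + 32)/8 = 3/8 + (1/8)*(-39) = 3/8 - 39/8 = -9/2 ≈ -4.5000)
I = 0 (I = 0*(-5) = 0)
S(c, r) = -9/2 + c + r (S(c, r) = (c + r) - 9/2 = -9/2 + c + r)
X = -39499/2 (X = -19693 + (-9/2 + 8 - 60) = -19693 - 113/2 = -39499/2 ≈ -19750.)
a(Q) = 2 - 2*Q (a(Q) = 2 - (Q + Q) = 2 - 2*Q)
X + a(I) = -39499/2 + (2 - 2*0) = -39499/2 + (2 + 0) = -39499/2 + 2 = -39495/2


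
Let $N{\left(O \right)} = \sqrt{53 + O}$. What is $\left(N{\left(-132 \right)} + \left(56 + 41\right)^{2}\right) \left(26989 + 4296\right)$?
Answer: $294360565 + 31285 i \sqrt{79} \approx 2.9436 \cdot 10^{8} + 2.7807 \cdot 10^{5} i$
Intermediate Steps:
$\left(N{\left(-132 \right)} + \left(56 + 41\right)^{2}\right) \left(26989 + 4296\right) = \left(\sqrt{53 - 132} + \left(56 + 41\right)^{2}\right) \left(26989 + 4296\right) = \left(\sqrt{-79} + 97^{2}\right) 31285 = \left(i \sqrt{79} + 9409\right) 31285 = \left(9409 + i \sqrt{79}\right) 31285 = 294360565 + 31285 i \sqrt{79}$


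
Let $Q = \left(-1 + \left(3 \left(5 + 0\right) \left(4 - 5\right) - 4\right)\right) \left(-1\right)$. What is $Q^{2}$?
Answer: $400$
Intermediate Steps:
$Q = 20$ ($Q = \left(-1 + \left(3 \cdot 5 \left(-1\right) - 4\right)\right) \left(-1\right) = \left(-1 + \left(3 \left(-5\right) - 4\right)\right) \left(-1\right) = \left(-1 - 19\right) \left(-1\right) = \left(-20\right) \left(-1\right) = 20$)
$Q^{2} = 20^{2} = 400$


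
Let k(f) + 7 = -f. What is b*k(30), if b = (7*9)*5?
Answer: -11655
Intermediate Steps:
k(f) = -7 - f
b = 315 (b = 63*5 = 315)
b*k(30) = 315*(-7 - 1*30) = 315*(-7 - 30) = 315*(-37) = -11655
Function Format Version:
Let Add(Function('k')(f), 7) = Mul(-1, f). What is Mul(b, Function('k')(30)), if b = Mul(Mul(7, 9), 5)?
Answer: -11655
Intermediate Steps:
Function('k')(f) = Add(-7, Mul(-1, f))
b = 315 (b = Mul(63, 5) = 315)
Mul(b, Function('k')(30)) = Mul(315, Add(-7, Mul(-1, 30))) = Mul(315, Add(-7, -30)) = Mul(315, -37) = -11655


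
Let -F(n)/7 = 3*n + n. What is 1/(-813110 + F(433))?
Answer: -1/825234 ≈ -1.2118e-6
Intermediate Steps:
F(n) = -28*n (F(n) = -7*(3*n + n) = -28*n)
1/(-813110 + F(433)) = 1/(-813110 - 28*433) = 1/(-813110 - 12124) = 1/(-825234) = -1/825234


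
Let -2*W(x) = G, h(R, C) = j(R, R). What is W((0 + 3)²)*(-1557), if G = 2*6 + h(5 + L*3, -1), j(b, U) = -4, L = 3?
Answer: 6228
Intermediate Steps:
h(R, C) = -4
G = 8 (G = 2*6 - 4 = 12 - 4 = 8)
W(x) = -4 (W(x) = -½*8 = -4)
W((0 + 3)²)*(-1557) = -4*(-1557) = 6228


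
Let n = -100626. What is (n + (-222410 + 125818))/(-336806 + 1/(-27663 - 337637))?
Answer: 72043735400/123035231801 ≈ 0.58555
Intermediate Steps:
(n + (-222410 + 125818))/(-336806 + 1/(-27663 - 337637)) = (-100626 + (-222410 + 125818))/(-336806 + 1/(-27663 - 337637)) = (-100626 - 96592)/(-336806 + 1/(-365300)) = -197218/(-336806 - 1/365300) = -197218/(-123035231801/365300) = -197218*(-365300/123035231801) = 72043735400/123035231801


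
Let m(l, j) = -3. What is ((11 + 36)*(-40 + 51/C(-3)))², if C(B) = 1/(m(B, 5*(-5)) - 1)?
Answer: 131515024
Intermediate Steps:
C(B) = -¼ (C(B) = 1/(-3 - 1) = 1/(-4) = -¼)
((11 + 36)*(-40 + 51/C(-3)))² = ((11 + 36)*(-40 + 51/(-¼)))² = (47*(-40 + 51*(-4)))² = (47*(-40 - 204))² = (47*(-244))² = (-11468)² = 131515024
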